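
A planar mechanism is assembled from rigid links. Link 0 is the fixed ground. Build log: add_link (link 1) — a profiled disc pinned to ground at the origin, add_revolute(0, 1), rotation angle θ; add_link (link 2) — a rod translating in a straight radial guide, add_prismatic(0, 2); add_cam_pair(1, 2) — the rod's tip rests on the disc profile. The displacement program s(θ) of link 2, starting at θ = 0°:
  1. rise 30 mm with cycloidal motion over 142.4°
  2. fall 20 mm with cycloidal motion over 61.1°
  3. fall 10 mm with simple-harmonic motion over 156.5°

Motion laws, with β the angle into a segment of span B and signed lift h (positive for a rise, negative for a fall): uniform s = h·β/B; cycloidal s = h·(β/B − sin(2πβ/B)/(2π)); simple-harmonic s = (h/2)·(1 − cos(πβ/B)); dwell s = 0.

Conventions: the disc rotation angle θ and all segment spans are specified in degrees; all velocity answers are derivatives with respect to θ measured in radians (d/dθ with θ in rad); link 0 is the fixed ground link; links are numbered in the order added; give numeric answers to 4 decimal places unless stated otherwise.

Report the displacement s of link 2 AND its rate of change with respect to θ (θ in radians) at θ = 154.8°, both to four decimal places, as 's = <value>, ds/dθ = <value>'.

seg 1 [0°–142.4°] cycloidal, h=30: full span → s += 30 → s = 30.0000
seg 2 [142.4°–203.5°] cycloidal, h=-20: θ=154.8° here. β=12.4, B=61.1. -20·(0.2029 − sin(2π·0.2029)/(2π)) = -1.0139 → s = 28.9861
velocity in seg [142.4°–203.5°] (cycloidal), θ in radians: β = 12.4° = 0.2164 rad, B = 61.1° = 1.0664 rad; ds/dθ = (h/B)(1 − cos(2πβ/B)) = ((-20)/1.0664)(1 − cos(2π·0.2029)) = -13.290355 mm/rad

s = 28.9861, ds/dθ = -13.2904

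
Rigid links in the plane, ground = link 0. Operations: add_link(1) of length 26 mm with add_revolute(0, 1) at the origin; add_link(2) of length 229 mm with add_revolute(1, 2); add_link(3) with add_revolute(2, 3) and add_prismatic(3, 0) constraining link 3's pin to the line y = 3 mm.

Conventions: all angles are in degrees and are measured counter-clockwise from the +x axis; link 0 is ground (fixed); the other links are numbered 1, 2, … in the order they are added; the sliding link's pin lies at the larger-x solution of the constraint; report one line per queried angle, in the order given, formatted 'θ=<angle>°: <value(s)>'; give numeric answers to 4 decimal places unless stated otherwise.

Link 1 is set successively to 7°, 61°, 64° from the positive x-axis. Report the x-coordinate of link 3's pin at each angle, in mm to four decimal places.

geometry: r = 26 mm, L = 229 mm, e = 3 mm
θ=7°: crank pin P = (r cos θ, r sin θ) = (25.806200, 3.168603)
θ=7°: h = r sin θ − e = 3.168603 − 3 = 0.168603
θ=7°: x = r cos θ + √(L² − h²) = 25.806200 + 228.999938 = 254.806138
θ=61°: crank pin P = (r cos θ, r sin θ) = (12.605050, 22.740112)
θ=61°: h = r sin θ − e = 22.740112 − 3 = 19.740112
θ=61°: x = r cos θ + √(L² − h²) = 12.605050 + 228.147601 = 240.752651
θ=64°: crank pin P = (r cos θ, r sin θ) = (11.397650, 23.368645)
θ=64°: h = r sin θ − e = 23.368645 − 3 = 20.368645
θ=64°: x = r cos θ + √(L² − h²) = 11.397650 + 228.092346 = 239.489996

θ=7°: 254.8061
θ=61°: 240.7527
θ=64°: 239.4900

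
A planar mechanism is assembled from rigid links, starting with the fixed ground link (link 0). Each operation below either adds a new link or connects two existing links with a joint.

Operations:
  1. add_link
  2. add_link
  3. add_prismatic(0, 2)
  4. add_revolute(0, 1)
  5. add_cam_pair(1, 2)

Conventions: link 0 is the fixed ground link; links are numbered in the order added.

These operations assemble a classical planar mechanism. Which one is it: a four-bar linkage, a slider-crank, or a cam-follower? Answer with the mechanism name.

links: 3 (incl. ground); joints: 1 revolute, 1 prismatic, 1 higher (cam) pair, forming one closed loop
3 links, revolute + prismatic + higher pair in one loop → cam-follower

cam-follower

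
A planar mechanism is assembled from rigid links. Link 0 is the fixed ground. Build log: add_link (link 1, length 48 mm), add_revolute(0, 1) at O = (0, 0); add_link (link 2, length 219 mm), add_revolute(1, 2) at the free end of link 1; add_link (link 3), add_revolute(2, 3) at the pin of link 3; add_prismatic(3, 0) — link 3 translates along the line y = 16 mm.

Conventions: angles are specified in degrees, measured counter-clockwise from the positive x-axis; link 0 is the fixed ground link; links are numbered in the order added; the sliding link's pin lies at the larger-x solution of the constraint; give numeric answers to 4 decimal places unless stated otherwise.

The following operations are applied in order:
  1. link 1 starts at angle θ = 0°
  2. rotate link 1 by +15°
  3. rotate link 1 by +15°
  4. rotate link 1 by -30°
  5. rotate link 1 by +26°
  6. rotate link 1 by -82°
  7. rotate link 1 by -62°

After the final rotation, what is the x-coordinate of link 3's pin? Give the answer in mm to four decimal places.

geometry: r = 48 mm, L = 219 mm, e = 16 mm; θ starts at 0°
rotate link 1 by +15°: θ ← 0° +15° = 15°
rotate link 1 by +15°: θ ← 15° +15° = 30°
rotate link 1 by -30°: θ ← 30° -30° = 0°
rotate link 1 by +26°: θ ← 0° +26° = 26°
rotate link 1 by -82°: θ ← 26° -82° = -56°
rotate link 1 by -62°: θ ← -56° -62° = -118°
crank pin P = (r cos θ, r sin θ) = (-22.534635, -42.381484)
h = r sin θ − e = -42.381484 − 16 = -58.381484
x = r cos θ + √(L² − h²) = -22.534635 + 211.074874 = 188.540239

188.5402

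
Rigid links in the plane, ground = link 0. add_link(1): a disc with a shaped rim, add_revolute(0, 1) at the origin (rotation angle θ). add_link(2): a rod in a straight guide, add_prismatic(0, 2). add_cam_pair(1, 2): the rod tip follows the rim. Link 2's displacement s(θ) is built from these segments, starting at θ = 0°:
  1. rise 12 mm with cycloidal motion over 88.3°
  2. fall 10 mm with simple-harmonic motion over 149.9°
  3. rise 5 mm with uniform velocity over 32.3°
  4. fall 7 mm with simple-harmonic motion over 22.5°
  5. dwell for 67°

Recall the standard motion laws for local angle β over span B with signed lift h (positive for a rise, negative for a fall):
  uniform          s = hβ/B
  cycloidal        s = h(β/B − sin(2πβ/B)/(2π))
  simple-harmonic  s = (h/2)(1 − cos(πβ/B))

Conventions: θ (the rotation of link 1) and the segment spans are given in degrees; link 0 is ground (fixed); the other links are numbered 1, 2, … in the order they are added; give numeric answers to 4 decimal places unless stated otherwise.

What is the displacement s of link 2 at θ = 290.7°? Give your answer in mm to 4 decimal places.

segment 1 (0° to 88.3°, cycloidal, h = 12) is passed completely: s = 0.0000 + (12) = 12.0000
segment 2 (88.3° to 238.2°, simple-harmonic, h = -10) is passed completely: s = 12.0000 + (-10) = 2.0000
segment 3 (238.2° to 270.5°, uniform, h = 5) is passed completely: s = 2.0000 + (5) = 7.0000
θ = 290.7° falls in segment 4 (270.5° to 293°, simple-harmonic, h = -7): β = 290.7 − 270.5 = 20.2°, B = 22.5°; Δs = -7/2·(1 − cos(π·0.8978)) = -6.8211; s = 7.0000 − 6.8211 = 0.1789

0.1789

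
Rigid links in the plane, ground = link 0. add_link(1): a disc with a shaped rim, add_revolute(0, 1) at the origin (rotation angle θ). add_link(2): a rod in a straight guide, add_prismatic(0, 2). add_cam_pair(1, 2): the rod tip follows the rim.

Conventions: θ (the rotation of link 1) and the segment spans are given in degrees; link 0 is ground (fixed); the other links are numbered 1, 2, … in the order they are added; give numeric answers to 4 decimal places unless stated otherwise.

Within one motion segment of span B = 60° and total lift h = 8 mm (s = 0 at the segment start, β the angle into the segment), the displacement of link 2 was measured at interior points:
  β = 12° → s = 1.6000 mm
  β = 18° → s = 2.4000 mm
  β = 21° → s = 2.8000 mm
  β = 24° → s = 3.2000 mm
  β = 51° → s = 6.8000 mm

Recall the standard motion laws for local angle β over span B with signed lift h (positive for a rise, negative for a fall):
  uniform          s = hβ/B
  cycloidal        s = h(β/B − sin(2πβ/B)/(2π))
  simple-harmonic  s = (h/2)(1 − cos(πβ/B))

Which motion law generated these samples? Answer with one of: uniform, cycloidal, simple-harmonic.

candidates at β/B = r: uniform s = h·r (linear in β); cycloidal s = h·(r − sin(2πr)/(2π)); simple-harmonic s = (h/2)(1 − cos(πr))
β=12°: printed 1.6000 | uniform 1.6000, cycloidal 0.3891, simple-harmonic 0.7639
β=18°: printed 2.4000 | uniform 2.4000, cycloidal 1.1891, simple-harmonic 1.6489
β=21°: printed 2.8000 | uniform 2.8000, cycloidal 1.7699, simple-harmonic 2.1840
β=24°: printed 3.2000 | uniform 3.2000, cycloidal 2.4516, simple-harmonic 2.7639
β=51°: printed 6.8000 | uniform 6.8000, cycloidal 7.8301, simple-harmonic 7.5640
only one law matches every sample → uniform

uniform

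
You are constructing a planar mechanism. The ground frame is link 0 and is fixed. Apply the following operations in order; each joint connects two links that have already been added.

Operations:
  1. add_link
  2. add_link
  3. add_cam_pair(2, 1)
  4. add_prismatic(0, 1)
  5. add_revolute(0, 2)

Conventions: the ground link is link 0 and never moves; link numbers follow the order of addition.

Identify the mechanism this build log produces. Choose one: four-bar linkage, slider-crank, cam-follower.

links: 3 (incl. ground); joints: 1 revolute, 1 prismatic, 1 higher (cam) pair, forming one closed loop
3 links, revolute + prismatic + higher pair in one loop → cam-follower

cam-follower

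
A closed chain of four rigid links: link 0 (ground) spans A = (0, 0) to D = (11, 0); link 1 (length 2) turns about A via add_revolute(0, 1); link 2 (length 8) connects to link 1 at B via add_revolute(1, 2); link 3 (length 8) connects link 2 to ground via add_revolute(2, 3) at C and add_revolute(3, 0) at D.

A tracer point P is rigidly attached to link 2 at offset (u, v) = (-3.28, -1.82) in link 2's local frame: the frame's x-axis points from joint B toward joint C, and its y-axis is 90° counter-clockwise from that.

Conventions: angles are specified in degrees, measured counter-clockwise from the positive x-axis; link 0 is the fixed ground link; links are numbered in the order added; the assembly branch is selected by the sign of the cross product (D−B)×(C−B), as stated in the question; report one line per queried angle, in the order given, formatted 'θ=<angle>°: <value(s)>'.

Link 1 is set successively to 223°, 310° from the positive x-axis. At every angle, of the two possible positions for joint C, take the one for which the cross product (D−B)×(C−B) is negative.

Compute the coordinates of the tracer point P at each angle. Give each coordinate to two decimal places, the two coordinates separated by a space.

A=(0,0), D=(11.00,0)
θ=223°: B = A + 2.00·(cos223°, sin223°) = (-1.4627, -1.3640)
θ=223°: |BD| = 12.5371
θ=223°: circle(B,8.00) ∩ circle(D,8.00): a=6.2686, h=4.9704
θ=223°:   candidates: C₊=(4.2279,4.2589) cross=62.315; C₋=(5.3094,-5.6229) cross=-62.315
θ=223°:   branch - wants cross < 0 → take C=(5.3094,-5.6229) (cross=-62.315)
θ=223°: ex = (C−B)/|BC| = (0.8465,-0.5324); ey = (0.5324,0.8465)
θ=223°: P = B + -3.28·ex + -1.82·ey = (-5.2082,-1.1585)
θ=310°: B = A + 2.00·(cos310°, sin310°) = (1.2856, -1.5321)
θ=310°: |BD| = 9.8345
θ=310°: circle(B,8.00) ∩ circle(D,8.00): a=4.9172, h=6.3104
θ=310°:   candidates: C₊=(5.1597,5.4673) cross=62.059; C₋=(7.1259,-6.9994) cross=-62.059
θ=310°:   branch - wants cross < 0 → take C=(7.1259,-6.9994) (cross=-62.059)
θ=310°: ex = (C−B)/|BC| = (0.7300,-0.6834); ey = (0.6834,0.7300)
θ=310°: P = B + -3.28·ex + -1.82·ey = (-2.3527,-0.6192)

θ=223°: -5.21 -1.16
θ=310°: -2.35 -0.62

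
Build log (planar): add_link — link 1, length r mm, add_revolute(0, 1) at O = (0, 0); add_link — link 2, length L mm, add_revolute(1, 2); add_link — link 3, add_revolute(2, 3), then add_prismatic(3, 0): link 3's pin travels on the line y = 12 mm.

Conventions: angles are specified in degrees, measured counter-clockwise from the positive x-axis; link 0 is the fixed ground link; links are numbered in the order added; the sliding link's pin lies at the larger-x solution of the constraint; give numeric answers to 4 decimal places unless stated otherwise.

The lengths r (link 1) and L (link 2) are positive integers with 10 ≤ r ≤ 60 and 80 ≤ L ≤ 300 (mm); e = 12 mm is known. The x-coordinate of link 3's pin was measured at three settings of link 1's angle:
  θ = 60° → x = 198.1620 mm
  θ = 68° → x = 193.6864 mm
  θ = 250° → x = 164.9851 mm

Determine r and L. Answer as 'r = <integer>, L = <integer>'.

constraint per measurement: (x − r cos θ)² + (r sin θ − e)² = L²
subtracting the θ₁ and θ₂ equations cancels the r² and L² terms:
r = (x₁² − x₂²) / (2[(x₁cos θ₁ + e sin θ₁) − (x₂cos θ₂ + e sin θ₂)]) = 33.9995 → r = 34
L² = (x₁ − r cos θ₁)² + (r sin θ₁ − e)² = 33123.9935 → L = 182.0000 → L = 182
check at θ₃=250°: x = 164.9851 (printed 164.9851) ✓

r = 34, L = 182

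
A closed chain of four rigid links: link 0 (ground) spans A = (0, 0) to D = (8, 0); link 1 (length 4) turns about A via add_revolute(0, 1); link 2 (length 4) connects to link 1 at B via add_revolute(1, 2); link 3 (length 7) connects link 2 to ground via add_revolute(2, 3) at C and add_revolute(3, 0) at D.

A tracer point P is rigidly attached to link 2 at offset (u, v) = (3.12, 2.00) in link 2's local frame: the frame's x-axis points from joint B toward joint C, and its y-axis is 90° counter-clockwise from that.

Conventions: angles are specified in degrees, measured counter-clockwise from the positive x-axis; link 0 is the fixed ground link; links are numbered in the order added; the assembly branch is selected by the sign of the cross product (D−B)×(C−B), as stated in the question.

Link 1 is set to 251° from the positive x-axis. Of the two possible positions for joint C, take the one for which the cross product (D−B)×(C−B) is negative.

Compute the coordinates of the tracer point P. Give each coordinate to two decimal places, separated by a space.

A=(0,0), D=(8.00,0)
B = A + 4.00·(cos251°, sin251°) = (-1.3023, -3.7821)
|BD| = 10.0417
circle(B,4.00) ∩ circle(D,7.00): a=3.3777, h=2.1427
  candidates: C₊=(1.0197,-0.5250) cross=21.516; C₋=(2.6337,-4.4948) cross=-21.516
  branch - wants cross < 0 → take C=(2.6337,-4.4948) (cross=-21.516)
ex = (C−B)/|BC| = (0.9840,-0.1782); ey = (0.1782,0.9840)
P = B + 3.12·ex + 2.00·ey = (2.1242,-2.3700)

2.12 -2.37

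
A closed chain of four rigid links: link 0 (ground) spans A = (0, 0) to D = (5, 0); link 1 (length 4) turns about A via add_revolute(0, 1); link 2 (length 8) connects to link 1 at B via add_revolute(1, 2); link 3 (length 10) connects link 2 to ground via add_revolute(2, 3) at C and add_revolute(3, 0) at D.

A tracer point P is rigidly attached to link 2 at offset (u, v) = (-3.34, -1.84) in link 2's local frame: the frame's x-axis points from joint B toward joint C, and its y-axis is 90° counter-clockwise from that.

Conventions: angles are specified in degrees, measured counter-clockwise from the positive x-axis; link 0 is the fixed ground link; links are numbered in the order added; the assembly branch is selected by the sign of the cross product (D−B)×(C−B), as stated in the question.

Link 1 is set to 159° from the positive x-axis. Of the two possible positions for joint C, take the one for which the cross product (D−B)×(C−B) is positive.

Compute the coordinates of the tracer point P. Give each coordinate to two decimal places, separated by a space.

A=(0,0), D=(5.00,0)
B = A + 4.00·(cos159°, sin159°) = (-3.7343, 1.4335)
|BD| = 8.8512
circle(B,8.00) ∩ circle(D,10.00): a=2.3920, h=7.6340
  candidates: C₊=(-0.1376,8.5793) cross=67.570; C₋=(-2.6103,-6.4872) cross=-67.570
  branch + wants cross > 0 → take C=(-0.1376,8.5793) (cross=67.570)
ex = (C−B)/|BC| = (0.4496,0.8932); ey = (-0.8932,0.4496)
P = B + -3.34·ex + -1.84·ey = (-3.5924,-2.3772)

-3.59 -2.38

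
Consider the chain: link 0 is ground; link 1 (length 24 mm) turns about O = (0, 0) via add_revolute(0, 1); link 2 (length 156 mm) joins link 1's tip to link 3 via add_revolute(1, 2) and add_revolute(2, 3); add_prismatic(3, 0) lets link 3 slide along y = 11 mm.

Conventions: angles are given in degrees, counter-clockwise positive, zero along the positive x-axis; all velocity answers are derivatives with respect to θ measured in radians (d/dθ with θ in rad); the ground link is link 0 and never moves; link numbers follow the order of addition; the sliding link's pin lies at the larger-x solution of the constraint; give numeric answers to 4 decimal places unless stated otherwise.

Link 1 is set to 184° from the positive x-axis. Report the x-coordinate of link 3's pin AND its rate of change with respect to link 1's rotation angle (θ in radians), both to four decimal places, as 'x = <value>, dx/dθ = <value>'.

geometry: r = 24 mm, L = 156 mm, e = 11 mm
crank pin P = (r cos θ, r sin θ) = (-23.941537, -1.674155)
h = r sin θ − e = -1.674155 − 11 = -12.674155
x = r cos θ + √(L² − h²) = -23.941537 + 155.484294 = 131.542757
dx/dθ = −r sin θ − h·r cos θ/√(L² − h²) (θ in radians; h = -12.674155) = -0.277416

x = 131.5428, dx/dθ = -0.2774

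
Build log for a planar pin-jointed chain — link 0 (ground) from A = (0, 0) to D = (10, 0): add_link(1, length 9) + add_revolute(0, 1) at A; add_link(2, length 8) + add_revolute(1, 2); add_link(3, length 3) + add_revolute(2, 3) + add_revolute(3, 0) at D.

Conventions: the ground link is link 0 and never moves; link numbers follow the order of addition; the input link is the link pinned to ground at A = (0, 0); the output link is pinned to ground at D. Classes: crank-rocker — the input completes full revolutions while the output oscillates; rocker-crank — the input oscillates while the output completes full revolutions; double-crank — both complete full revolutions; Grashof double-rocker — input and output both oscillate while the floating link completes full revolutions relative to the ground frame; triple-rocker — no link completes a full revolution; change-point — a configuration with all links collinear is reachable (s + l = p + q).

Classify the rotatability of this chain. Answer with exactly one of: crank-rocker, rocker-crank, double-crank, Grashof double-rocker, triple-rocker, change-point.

lengths: ground=10, input=9, coupler=8, output=3
sorted: s=3 (shortest), l=10 (longest), p+q=17
s + l = 13 vs p + q = 17
s + l < p + q (Grashof) with shortest = output link → rocker-crank

rocker-crank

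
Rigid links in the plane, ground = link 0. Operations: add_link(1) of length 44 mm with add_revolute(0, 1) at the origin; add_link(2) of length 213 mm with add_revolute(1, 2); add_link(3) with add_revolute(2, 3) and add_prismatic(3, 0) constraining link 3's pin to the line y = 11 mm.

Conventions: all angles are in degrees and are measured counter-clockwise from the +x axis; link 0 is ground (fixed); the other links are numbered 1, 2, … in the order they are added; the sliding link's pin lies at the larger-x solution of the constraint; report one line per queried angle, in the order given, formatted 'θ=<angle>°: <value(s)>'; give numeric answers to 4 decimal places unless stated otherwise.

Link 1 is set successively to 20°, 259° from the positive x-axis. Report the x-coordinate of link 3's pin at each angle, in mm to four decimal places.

geometry: r = 44 mm, L = 213 mm, e = 11 mm
θ=20°: crank pin P = (r cos θ, r sin θ) = (41.346475, 15.048886)
θ=20°: h = r sin θ − e = 15.048886 − 11 = 4.048886
θ=20°: x = r cos θ + √(L² − h²) = 41.346475 + 212.961514 = 254.307989
θ=259°: crank pin P = (r cos θ, r sin θ) = (-8.395596, -43.191596)
θ=259°: h = r sin θ − e = -43.191596 − 11 = -54.191596
θ=259°: x = r cos θ + √(L² − h²) = -8.395596 + 205.990949 = 197.595353

θ=20°: 254.3080
θ=259°: 197.5954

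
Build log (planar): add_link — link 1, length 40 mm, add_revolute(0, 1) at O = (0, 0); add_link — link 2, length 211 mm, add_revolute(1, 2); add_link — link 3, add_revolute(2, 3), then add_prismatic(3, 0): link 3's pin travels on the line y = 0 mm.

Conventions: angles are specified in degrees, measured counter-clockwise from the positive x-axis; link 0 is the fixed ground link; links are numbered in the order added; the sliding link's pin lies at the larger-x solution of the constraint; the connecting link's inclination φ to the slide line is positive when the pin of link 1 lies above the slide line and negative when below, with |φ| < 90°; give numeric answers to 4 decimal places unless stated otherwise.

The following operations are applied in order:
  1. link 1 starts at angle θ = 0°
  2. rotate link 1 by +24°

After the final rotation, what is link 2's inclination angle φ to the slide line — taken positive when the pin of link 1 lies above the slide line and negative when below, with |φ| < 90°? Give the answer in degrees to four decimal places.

geometry: r = 40 mm, L = 211 mm, e = 0 mm; θ starts at 0°
rotate link 1 by +24°: θ ← 0° +24° = 24°
h = r sin θ − e = 16.269466 − 0 = 16.269466
sin φ = h / L = 16.269466 / 211 = 0.07710647
φ = arcsin(0.07710647) = 4.422265°

4.4223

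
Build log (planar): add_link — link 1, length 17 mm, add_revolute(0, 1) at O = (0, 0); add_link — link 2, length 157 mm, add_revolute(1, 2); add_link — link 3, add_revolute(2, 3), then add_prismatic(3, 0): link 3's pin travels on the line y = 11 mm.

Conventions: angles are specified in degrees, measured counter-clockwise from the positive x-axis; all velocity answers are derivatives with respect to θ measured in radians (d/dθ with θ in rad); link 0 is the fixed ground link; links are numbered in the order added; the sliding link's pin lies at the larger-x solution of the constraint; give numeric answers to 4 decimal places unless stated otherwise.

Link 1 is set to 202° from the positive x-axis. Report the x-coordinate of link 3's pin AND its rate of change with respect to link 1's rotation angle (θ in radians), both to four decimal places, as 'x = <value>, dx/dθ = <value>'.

geometry: r = 17 mm, L = 157 mm, e = 11 mm
crank pin P = (r cos θ, r sin θ) = (-15.762126, -6.368312)
h = r sin θ − e = -6.368312 − 11 = -17.368312
x = r cos θ + √(L² − h²) = -15.762126 + 156.036347 = 140.274222
dx/dθ = −r sin θ − h·r cos θ/√(L² − h²) (θ in radians; h = -17.368312) = 4.613839

x = 140.2742, dx/dθ = 4.6138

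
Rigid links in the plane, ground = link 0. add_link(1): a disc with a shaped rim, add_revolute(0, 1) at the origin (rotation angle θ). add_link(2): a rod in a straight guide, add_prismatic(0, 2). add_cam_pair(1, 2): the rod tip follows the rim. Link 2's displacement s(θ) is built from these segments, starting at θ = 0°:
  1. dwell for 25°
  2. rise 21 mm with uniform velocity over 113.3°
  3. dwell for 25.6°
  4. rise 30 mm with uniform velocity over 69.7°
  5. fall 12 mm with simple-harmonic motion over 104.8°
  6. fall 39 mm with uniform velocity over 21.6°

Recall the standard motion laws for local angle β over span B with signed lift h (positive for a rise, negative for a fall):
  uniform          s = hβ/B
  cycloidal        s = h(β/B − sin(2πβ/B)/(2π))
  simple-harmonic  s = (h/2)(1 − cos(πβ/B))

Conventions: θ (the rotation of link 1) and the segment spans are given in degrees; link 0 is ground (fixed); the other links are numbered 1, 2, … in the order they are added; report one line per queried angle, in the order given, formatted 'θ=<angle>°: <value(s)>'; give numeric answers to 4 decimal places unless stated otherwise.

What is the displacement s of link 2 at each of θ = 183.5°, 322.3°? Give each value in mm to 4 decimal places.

segment 1 (0° to 25°, dwell): s unchanged at 0.0000
segment 2 (25° to 138.3°, uniform, h = 21) is passed completely: s = 0.0000 + (21) = 21.0000
segment 3 (138.3° to 163.9°, dwell): s unchanged at 21.0000
θ = 183.5° falls in segment 4 (163.9° to 233.6°, uniform, h = 30): β = 183.5 − 163.9 = 19.6°, B = 69.7°; Δs = 30·19.6/69.7 = 8.4362; s = 21.0000 + 8.4362 = 29.4362
segment 4 (163.9° to 233.6°, uniform, h = 30) is passed completely: s = 21.0000 + (30) = 51.0000
θ = 322.3° falls in segment 5 (233.6° to 338.4°, simple-harmonic, h = -12): β = 322.3 − 233.6 = 88.7°, B = 104.8°; Δs = -12/2·(1 − cos(π·0.8464)) = -11.3147; s = 51.0000 − 11.3147 = 39.6853

θ=183.5°: 29.4362
θ=322.3°: 39.6853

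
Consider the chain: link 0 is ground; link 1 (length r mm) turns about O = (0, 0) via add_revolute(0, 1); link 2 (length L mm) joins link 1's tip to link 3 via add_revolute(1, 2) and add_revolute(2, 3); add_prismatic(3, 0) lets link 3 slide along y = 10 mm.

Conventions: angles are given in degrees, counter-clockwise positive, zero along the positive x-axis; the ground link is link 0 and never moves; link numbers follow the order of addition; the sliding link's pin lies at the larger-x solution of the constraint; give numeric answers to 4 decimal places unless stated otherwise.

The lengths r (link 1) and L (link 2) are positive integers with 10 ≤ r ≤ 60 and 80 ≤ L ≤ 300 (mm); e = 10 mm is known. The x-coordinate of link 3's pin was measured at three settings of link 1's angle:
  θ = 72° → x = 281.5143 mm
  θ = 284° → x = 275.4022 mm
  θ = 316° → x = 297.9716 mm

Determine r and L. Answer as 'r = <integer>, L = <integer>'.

constraint per measurement: (x − r cos θ)² + (r sin θ − e)² = L²
subtracting the θ₁ and θ₂ equations cancels the r² and L² terms:
r = (x₁² − x₂²) / (2[(x₁cos θ₁ + e sin θ₁) − (x₂cos θ₂ + e sin θ₂)]) = 43.0002 → r = 43
L² = (x₁ − r cos θ₁)² + (r sin θ₁ − e)² = 72900.0201 → L = 270.0000 → L = 270
check at θ₃=316°: x = 297.9716 (printed 297.9716) ✓

r = 43, L = 270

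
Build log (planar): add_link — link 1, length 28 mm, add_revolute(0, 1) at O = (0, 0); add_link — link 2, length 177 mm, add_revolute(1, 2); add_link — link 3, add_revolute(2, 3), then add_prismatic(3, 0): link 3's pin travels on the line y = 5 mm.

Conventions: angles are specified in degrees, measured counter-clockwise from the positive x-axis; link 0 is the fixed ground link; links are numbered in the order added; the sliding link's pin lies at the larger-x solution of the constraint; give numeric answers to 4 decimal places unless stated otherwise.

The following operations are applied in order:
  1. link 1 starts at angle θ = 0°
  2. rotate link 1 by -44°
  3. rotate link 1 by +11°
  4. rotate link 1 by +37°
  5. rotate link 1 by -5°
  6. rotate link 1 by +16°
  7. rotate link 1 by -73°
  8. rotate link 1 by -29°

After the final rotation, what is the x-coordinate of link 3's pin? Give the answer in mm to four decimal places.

geometry: r = 28 mm, L = 177 mm, e = 5 mm; θ starts at 0°
rotate link 1 by -44°: θ ← 0° -44° = -44°
rotate link 1 by +11°: θ ← -44° +11° = -33°
rotate link 1 by +37°: θ ← -33° +37° = 4°
rotate link 1 by -5°: θ ← 4° -5° = -1°
rotate link 1 by +16°: θ ← -1° +16° = 15°
rotate link 1 by -73°: θ ← 15° -73° = -58°
rotate link 1 by -29°: θ ← -58° -29° = -87°
crank pin P = (r cos θ, r sin θ) = (1.465407, -27.961627)
h = r sin θ − e = -27.961627 − 5 = -32.961627
x = r cos θ + √(L² − h²) = 1.465407 + 173.903799 = 175.369205

175.3692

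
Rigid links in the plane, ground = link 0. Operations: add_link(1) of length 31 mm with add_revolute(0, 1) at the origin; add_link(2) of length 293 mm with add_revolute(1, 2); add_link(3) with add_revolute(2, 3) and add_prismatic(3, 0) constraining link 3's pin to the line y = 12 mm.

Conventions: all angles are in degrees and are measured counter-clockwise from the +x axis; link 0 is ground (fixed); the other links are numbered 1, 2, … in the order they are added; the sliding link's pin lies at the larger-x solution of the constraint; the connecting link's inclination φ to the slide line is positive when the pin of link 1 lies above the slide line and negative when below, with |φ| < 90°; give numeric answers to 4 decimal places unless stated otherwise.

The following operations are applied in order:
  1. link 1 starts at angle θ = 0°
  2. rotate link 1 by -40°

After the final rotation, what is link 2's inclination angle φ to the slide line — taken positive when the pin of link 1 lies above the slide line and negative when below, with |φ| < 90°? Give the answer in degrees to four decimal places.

geometry: r = 31 mm, L = 293 mm, e = 12 mm; θ starts at 0°
rotate link 1 by -40°: θ ← 0° -40° = -40°
h = r sin θ − e = -19.926416 − 12 = -31.926416
sin φ = h / L = -31.926416 / 293 = -0.10896388
φ = arcsin(-0.10896388) = -6.255591°

-6.2556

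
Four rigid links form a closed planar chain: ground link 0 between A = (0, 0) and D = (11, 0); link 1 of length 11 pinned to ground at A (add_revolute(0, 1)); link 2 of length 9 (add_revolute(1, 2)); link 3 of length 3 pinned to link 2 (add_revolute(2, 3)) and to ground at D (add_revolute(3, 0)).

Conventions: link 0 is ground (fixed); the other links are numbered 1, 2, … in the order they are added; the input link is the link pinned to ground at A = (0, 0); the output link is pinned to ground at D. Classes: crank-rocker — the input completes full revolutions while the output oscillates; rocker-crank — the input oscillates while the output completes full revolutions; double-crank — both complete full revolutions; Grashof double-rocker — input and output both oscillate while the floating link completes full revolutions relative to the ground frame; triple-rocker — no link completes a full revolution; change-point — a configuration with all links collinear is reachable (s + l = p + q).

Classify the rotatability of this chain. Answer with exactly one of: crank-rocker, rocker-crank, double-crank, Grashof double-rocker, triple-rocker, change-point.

lengths: ground=11, input=11, coupler=9, output=3
sorted: s=3 (shortest), l=11 (longest), p+q=20
s + l = 14 vs p + q = 20
s + l < p + q (Grashof) with shortest = output link → rocker-crank

rocker-crank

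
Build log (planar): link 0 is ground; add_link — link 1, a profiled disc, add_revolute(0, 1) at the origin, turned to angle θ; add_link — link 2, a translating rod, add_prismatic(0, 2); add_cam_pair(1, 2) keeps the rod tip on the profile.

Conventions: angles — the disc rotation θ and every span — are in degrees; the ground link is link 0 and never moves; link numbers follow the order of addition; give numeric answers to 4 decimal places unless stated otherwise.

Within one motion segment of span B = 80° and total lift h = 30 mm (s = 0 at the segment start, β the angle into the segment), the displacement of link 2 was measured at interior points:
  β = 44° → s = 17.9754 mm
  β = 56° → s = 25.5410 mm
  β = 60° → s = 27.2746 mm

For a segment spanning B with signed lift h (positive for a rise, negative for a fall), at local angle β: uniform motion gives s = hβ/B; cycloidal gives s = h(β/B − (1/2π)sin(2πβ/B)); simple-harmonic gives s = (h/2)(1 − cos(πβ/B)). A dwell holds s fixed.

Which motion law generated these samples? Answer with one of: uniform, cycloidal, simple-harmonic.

candidates at β/B = r: uniform s = h·r (linear in β); cycloidal s = h·(r − sin(2πr)/(2π)); simple-harmonic s = (h/2)(1 − cos(πr))
β=44°: printed 17.9754 | uniform 16.5000, cycloidal 17.9754, simple-harmonic 17.3465
β=56°: printed 25.5410 | uniform 21.0000, cycloidal 25.5410, simple-harmonic 23.8168
β=60°: printed 27.2746 | uniform 22.5000, cycloidal 27.2746, simple-harmonic 25.6066
only one law matches every sample → cycloidal

cycloidal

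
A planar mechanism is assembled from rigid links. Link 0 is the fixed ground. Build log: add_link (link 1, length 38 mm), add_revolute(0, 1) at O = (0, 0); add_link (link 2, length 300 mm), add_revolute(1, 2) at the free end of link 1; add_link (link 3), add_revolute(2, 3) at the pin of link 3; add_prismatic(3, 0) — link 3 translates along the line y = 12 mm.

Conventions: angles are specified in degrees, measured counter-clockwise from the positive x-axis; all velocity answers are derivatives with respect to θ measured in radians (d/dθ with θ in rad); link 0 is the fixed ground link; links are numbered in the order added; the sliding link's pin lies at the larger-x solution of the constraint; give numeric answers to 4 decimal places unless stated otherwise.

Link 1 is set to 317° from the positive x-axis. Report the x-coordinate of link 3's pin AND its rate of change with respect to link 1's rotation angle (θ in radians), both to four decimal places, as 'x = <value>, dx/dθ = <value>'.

geometry: r = 38 mm, L = 300 mm, e = 12 mm
crank pin P = (r cos θ, r sin θ) = (27.791441, -25.915938)
h = r sin θ − e = -25.915938 − 12 = -37.915938
x = r cos θ + √(L² − h²) = 27.791441 + 297.594324 = 325.385765
dx/dθ = −r sin θ − h·r cos θ/√(L² − h²) (θ in radians; h = -37.915938) = 29.456793

x = 325.3858, dx/dθ = 29.4568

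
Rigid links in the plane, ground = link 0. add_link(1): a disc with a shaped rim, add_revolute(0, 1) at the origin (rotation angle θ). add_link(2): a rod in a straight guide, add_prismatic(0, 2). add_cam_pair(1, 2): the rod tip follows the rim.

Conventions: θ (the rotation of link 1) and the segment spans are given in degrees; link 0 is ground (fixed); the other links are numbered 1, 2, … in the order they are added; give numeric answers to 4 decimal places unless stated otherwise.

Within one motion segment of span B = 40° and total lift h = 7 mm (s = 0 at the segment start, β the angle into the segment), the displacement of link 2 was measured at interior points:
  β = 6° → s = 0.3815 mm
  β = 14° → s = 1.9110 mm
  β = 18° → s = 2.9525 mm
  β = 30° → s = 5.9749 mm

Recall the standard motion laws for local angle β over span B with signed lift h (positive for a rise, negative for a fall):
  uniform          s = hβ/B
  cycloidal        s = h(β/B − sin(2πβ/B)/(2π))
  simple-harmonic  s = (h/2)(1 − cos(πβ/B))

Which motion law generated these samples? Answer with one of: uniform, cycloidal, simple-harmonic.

candidates at β/B = r: uniform s = h·r (linear in β); cycloidal s = h·(r − sin(2πr)/(2π)); simple-harmonic s = (h/2)(1 − cos(πr))
β=6°: printed 0.3815 | uniform 1.0500, cycloidal 0.1487, simple-harmonic 0.3815
β=14°: printed 1.9110 | uniform 2.4500, cycloidal 1.5487, simple-harmonic 1.9110
β=18°: printed 2.9525 | uniform 3.1500, cycloidal 2.8057, simple-harmonic 2.9525
β=30°: printed 5.9749 | uniform 5.2500, cycloidal 6.3641, simple-harmonic 5.9749
only one law matches every sample → simple-harmonic

simple-harmonic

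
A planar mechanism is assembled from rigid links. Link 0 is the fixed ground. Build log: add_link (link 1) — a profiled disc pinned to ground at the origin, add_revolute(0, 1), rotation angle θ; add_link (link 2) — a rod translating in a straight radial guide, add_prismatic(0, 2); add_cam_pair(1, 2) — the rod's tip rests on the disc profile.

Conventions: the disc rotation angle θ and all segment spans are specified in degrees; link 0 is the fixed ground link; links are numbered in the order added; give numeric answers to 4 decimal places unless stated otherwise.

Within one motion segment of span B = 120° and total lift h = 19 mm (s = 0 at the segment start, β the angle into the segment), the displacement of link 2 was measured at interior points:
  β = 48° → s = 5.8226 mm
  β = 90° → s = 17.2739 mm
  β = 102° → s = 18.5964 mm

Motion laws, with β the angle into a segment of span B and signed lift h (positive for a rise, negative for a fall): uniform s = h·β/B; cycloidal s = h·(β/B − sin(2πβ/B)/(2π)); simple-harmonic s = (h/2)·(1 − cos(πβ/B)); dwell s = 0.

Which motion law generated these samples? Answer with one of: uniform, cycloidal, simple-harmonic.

candidates at β/B = r: uniform s = h·r (linear in β); cycloidal s = h·(r − sin(2πr)/(2π)); simple-harmonic s = (h/2)(1 − cos(πr))
β=48°: printed 5.8226 | uniform 7.6000, cycloidal 5.8226, simple-harmonic 6.5643
β=90°: printed 17.2739 | uniform 14.2500, cycloidal 17.2739, simple-harmonic 16.2175
β=102°: printed 18.5964 | uniform 16.1500, cycloidal 18.5964, simple-harmonic 17.9646
only one law matches every sample → cycloidal

cycloidal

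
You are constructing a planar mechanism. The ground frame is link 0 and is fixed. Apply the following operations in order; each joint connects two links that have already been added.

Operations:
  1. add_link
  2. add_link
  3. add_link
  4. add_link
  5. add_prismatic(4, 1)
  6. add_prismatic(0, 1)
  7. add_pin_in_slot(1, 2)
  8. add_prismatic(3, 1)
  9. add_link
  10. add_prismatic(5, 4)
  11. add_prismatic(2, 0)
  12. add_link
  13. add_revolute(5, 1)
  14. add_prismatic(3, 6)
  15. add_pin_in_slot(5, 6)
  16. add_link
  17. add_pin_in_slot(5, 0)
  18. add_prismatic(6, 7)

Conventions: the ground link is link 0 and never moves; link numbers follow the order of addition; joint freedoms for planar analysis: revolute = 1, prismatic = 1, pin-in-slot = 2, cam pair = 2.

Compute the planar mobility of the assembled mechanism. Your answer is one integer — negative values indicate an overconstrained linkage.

ground; <1,0,0>
#1 <2,0,0>
#2 <3,0,0>
#3 <4,0,0>
#4 <5,0,0>
P:4↔1 J1 <5,1,0>
P:0↔1 J1 <5,2,0>
PS:1↔2 J2 <5,2,1>
P:3↔1 J1 <5,3,1>
#5 <6,3,1>
P:5↔4 J1 <6,4,1>
P:2↔0 J1 <6,5,1>
#6 <7,5,1>
R:5↔1 J1 <7,6,1>
P:3↔6 J1 <7,7,1>
PS:5↔6 J2 <7,7,2>
#7 <8,7,2>
PS:5↔0 J2 <8,7,3>
P:6↔7 J1 <8,8,3>
3×7 − 2×8 − 1×3 = 2

M = 2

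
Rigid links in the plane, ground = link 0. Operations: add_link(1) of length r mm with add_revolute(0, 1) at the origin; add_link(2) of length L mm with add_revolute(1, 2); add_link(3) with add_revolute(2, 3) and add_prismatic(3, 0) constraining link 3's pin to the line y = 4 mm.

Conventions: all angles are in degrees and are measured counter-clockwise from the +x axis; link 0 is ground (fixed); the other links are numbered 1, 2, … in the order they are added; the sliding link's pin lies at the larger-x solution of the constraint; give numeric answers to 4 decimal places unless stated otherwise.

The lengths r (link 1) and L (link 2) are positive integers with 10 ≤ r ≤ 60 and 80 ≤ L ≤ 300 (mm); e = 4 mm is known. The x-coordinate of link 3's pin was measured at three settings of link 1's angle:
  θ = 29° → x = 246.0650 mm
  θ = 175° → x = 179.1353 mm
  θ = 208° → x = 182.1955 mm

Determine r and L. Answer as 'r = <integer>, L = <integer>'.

constraint per measurement: (x − r cos θ)² + (r sin θ − e)² = L²
subtracting the θ₁ and θ₂ equations cancels the r² and L² terms:
r = (x₁² − x₂²) / (2[(x₁cos θ₁ + e sin θ₁) − (x₂cos θ₂ + e sin θ₂)]) = 36.0000 → r = 36
L² = (x₁ − r cos θ₁)² + (r sin θ₁ − e)² = 46225.0016 → L = 215.0000 → L = 215
check at θ₃=208°: x = 182.1955 (printed 182.1955) ✓

r = 36, L = 215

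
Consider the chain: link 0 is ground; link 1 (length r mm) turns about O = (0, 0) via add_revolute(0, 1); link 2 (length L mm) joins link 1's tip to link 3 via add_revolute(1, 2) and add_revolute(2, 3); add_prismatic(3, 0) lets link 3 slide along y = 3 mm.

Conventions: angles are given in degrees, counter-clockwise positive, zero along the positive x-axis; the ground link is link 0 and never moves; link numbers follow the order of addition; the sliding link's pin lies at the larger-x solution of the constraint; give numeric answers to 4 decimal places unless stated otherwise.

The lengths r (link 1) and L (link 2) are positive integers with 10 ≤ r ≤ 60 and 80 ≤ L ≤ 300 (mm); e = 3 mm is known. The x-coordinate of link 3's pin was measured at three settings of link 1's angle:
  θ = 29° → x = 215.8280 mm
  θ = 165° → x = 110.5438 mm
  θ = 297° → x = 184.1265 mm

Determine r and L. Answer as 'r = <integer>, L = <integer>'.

constraint per measurement: (x − r cos θ)² + (r sin θ − e)² = L²
subtracting the θ₁ and θ₂ equations cancels the r² and L² terms:
r = (x₁² − x₂²) / (2[(x₁cos θ₁ + e sin θ₁) − (x₂cos θ₂ + e sin θ₂)]) = 58.0000 → r = 58
L² = (x₁ − r cos θ₁)² + (r sin θ₁ − e)² = 27888.9909 → L = 167.0000 → L = 167
check at θ₃=297°: x = 184.1265 (printed 184.1265) ✓

r = 58, L = 167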